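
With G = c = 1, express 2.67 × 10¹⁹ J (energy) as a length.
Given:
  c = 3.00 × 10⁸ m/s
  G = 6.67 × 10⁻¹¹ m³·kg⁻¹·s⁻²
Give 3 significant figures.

Energy → length via G/c⁴.
2.67 × 10¹⁹ J × (G/c⁴) = 2.20 × 10⁻²⁵ m

2.20 × 10⁻²⁵ m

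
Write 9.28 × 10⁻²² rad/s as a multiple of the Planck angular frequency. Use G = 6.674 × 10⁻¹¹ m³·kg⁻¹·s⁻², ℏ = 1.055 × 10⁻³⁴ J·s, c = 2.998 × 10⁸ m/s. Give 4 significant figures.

5.004 × 10⁻⁶⁵

Planck angular frequency: ω_P = √(c⁵/(ℏG)) = 1.855 × 10⁴³ rad/s.
9.28 × 10⁻²² / 1.855 × 10⁴³ = 5.004 × 10⁻⁶⁵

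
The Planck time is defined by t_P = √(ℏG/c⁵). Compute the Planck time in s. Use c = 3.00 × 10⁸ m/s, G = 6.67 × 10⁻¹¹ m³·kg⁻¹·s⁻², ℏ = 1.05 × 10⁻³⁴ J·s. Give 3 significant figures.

5.37 × 10⁻⁴⁴ s

t_P = √(ℏG/c⁵)
  = √(2.88 × 10⁻⁸⁷)
  = 5.37 × 10⁻⁴⁴ s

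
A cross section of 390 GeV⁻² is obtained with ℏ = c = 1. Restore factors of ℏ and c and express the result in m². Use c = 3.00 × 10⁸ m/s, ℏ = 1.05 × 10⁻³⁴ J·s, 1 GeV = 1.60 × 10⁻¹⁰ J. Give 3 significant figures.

1.51 × 10⁻²⁹ m²

Area is [L]² = [E]⁻²·(ℏc)²; restore (ℏc)².
1 GeV⁻² → (ℏc)² × (1 GeV in J)⁻² = 3.88 × 10⁻³² m².
Result: 390 × 3.88 × 10⁻³² = 1.51 × 10⁻²⁹ m².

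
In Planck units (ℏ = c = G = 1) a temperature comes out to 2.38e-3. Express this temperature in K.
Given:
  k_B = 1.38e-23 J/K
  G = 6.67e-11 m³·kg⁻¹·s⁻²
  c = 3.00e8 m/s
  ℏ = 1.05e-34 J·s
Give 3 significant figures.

One Planck temperature: T_P = √(ℏc⁵/G) / k_B = 1.42e32 K.
2.38e-3 × 1.42e32 K = 3.37e29 K

3.37e29 K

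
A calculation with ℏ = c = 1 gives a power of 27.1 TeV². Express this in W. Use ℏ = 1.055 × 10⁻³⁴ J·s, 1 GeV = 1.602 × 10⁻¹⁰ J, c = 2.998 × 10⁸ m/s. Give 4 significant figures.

6.592 × 10²¹ W

Power is [E]/[T] = [E]²/ℏ.
1 GeV² → 1/ℏ × (1 GeV in J)² = 2.433 × 10¹⁴ W.
Convert the energy scale: 27.1 TeV² = 2.71 × 10⁷ GeV².
Result: 2.71 × 10⁷ × 2.433 × 10¹⁴ = 6.592 × 10²¹ W.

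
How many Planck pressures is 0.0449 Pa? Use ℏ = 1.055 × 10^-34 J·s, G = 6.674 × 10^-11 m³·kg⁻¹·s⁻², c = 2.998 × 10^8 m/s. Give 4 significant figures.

Planck pressure: p_P = c⁷/(ℏG²) = 4.632 × 10^113 Pa.
0.0449 / 4.632 × 10^113 = 9.693 × 10^-116

9.693 × 10^-116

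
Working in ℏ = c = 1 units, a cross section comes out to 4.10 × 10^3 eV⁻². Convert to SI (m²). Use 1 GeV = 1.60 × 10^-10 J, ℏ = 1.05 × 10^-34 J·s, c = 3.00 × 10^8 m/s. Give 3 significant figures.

Area is [L]² = [E]⁻²·(ℏc)²; restore (ℏc)².
1 GeV⁻² → (ℏc)² × (1 GeV in J)⁻² = 3.88 × 10^-32 m².
Convert the energy scale: 4.10 × 10^3 eV⁻² = 4.10 × 10^21 GeV⁻².
Result: 4.10 × 10^21 × 3.88 × 10^-32 = 1.59 × 10^-10 m².

1.59 × 10^-10 m²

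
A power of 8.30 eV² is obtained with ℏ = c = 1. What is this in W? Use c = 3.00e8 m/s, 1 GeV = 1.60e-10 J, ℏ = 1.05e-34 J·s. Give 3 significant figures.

2.02e-3 W

Power is [E]/[T] = [E]²/ℏ.
1 GeV² → 1/ℏ × (1 GeV in J)² = 2.44e14 W.
Convert the energy scale: 8.30 eV² = 8.30e-18 GeV².
Result: 8.30e-18 × 2.44e14 = 2.02e-3 W.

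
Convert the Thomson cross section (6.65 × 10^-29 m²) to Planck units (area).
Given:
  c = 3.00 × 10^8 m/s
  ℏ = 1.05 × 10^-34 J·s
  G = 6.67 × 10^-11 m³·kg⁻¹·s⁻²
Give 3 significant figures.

Planck area: A_P = ℏG/c³ = 2.59 × 10^-70 m².
6.65 × 10^-29 / 2.59 × 10^-70 = 2.56 × 10^41

2.56 × 10^41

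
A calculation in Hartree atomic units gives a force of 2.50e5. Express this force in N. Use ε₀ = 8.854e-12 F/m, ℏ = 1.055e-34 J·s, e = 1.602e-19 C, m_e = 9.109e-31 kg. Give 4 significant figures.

0.02055 N

One atomic unit of force: F_au = E_h/a₀ = m_e²e⁶/((4πε₀)³ℏ⁴) = 8.220e-8 N.
2.50e5 × 8.220e-8 N = 0.02055 N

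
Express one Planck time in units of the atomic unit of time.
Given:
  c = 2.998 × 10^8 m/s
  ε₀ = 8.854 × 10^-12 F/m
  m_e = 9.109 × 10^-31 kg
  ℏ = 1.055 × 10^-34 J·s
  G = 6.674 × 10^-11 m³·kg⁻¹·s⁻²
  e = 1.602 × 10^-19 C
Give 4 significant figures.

Planck time: t_P = √(ℏG/c⁵) = 5.392 × 10^-44 s
atomic unit of time: τ_au = (4πε₀)²ℏ³/(m_e e⁴) = 2.423 × 10^-17 s
ratio = 5.392 × 10^-44 / 2.423 × 10^-17 = 2.225 × 10^-27

2.225 × 10^-27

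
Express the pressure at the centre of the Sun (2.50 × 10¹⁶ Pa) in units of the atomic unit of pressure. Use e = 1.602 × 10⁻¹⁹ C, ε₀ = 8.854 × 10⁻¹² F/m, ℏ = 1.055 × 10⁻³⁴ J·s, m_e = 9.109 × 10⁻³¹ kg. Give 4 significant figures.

atomic unit of pressure: P_au = E_h/a₀³ = m_e⁴e¹⁰/((4πε₀)⁵ℏ⁸) = 2.929 × 10¹³ Pa.
2.50 × 10¹⁶ / 2.929 × 10¹³ = 853.5

853.5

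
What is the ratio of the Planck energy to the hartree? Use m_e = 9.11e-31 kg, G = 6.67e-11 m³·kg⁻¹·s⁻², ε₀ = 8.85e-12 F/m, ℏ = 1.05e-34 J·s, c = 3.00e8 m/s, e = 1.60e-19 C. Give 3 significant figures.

4.47e26

Planck energy: E_P = √(ℏc⁵/G) = 1.96e9 J
hartree: E_h = m_e e⁴/(4πε₀ℏ)² = 4.38e-18 J
ratio = 1.96e9 / 4.38e-18 = 4.47e26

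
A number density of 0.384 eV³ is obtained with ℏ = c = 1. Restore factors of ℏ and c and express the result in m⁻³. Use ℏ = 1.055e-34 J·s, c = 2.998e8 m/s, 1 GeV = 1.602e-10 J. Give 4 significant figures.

Number density is [L]⁻³ = [E]³/(ℏc)³.
1 GeV³ → 1/(ℏc)³ × (1 GeV in J)³ = 1.299e47 m⁻³.
Convert the energy scale: 0.384 eV³ = 3.84e-28 GeV³.
Result: 3.84e-28 × 1.299e47 = 4.990e19 m⁻³.

4.990e19 m⁻³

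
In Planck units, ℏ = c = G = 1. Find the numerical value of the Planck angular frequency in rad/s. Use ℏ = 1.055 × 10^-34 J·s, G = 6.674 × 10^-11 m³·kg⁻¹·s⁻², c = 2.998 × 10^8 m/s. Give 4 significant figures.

1.855 × 10^43 rad/s

Dimensional analysis gives ω_P = √(c⁵/(ℏG)).
  = √(3.440 × 10^86)
  = 1.855 × 10^43 rad/s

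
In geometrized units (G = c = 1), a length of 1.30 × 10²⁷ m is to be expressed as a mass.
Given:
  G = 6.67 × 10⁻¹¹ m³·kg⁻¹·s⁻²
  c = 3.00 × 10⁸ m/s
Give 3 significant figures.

1.75 × 10⁵⁴ kg

Length → mass via c²/G.
1.30 × 10²⁷ m × (c²/G) = 1.75 × 10⁵⁴ kg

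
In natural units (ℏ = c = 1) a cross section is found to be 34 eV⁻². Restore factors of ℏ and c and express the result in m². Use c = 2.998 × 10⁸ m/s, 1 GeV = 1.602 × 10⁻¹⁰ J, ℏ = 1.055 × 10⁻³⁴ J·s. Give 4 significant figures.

1.325 × 10⁻¹² m²

Area is [L]² = [E]⁻²·(ℏc)²; restore (ℏc)².
1 GeV⁻² → (ℏc)² × (1 GeV in J)⁻² = 3.898 × 10⁻³² m².
Convert the energy scale: 34 eV⁻² = 3.40 × 10¹⁹ GeV⁻².
Result: 3.40 × 10¹⁹ × 3.898 × 10⁻³² = 1.325 × 10⁻¹² m².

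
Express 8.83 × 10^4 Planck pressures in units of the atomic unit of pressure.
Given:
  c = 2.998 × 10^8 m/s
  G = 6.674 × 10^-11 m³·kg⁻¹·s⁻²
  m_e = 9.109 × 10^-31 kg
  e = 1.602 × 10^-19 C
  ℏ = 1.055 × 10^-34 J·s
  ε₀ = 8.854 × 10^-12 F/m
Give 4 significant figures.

Planck pressure: p_P = c⁷/(ℏG²) = 4.632 × 10^113 Pa
atomic unit of pressure: P_au = E_h/a₀³ = m_e⁴e¹⁰/((4πε₀)⁵ℏ⁸) = 2.929 × 10^13 Pa
8.83 × 10^4 × 4.632 × 10^113 / 2.929 × 10^13 = 1.396 × 10^105

1.396 × 10^105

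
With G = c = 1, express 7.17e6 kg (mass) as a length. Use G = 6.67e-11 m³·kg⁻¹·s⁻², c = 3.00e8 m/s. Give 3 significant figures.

5.31e-21 m

In G = c = 1 units mass has dimensions of length; the conversion factor is G/c².
7.17e6 kg × (G/c²) = 5.31e-21 m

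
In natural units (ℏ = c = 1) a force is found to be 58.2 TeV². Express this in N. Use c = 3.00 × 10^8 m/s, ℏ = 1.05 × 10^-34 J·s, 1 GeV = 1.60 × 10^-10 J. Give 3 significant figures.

4.73 × 10^13 N

Force is [E]/[L] = [E]²/(ℏc); restore (ℏc)⁻¹.
1 GeV² → 1/(ℏc) × (1 GeV in J)² = 8.13 × 10^5 N.
Convert the energy scale: 58.2 TeV² = 5.82 × 10^7 GeV².
Result: 5.82 × 10^7 × 8.13 × 10^5 = 4.73 × 10^13 N.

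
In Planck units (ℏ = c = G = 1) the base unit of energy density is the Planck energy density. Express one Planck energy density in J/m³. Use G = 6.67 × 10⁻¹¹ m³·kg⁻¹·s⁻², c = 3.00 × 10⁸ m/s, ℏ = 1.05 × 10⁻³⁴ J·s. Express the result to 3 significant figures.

u_P = c⁷/(ℏG²)
  = 2.19 × 10⁵⁹ / 4.67 × 10⁻⁵⁵
  = 4.68 × 10¹¹³ J/m³

4.68 × 10¹¹³ J/m³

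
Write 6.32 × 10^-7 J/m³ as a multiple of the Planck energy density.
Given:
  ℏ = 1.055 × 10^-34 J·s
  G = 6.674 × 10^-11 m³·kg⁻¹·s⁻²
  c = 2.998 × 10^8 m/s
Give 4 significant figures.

1.364 × 10^-120

Planck energy density: u_P = c⁷/(ℏG²) = 4.632 × 10^113 J/m³.
6.32 × 10^-7 / 4.632 × 10^113 = 1.364 × 10^-120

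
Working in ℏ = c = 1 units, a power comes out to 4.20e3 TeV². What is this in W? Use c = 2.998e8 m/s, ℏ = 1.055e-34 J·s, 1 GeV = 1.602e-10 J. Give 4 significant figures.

1.022e24 W

Power is [E]/[T] = [E]²/ℏ.
1 GeV² → 1/ℏ × (1 GeV in J)² = 2.433e14 W.
Convert the energy scale: 4.20e3 TeV² = 4.20e9 GeV².
Result: 4.20e9 × 2.433e14 = 1.022e24 W.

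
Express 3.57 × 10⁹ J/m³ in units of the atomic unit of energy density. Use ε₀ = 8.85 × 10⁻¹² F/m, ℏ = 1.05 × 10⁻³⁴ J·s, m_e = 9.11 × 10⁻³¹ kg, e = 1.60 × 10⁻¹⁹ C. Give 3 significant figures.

atomic unit of energy density: u_au = E_h/a₀³ = m_e⁴e¹⁰/((4πε₀)⁵ℏ⁸) = 3.01 × 10¹³ J/m³.
3.57 × 10⁹ / 3.01 × 10¹³ = 1.18 × 10⁻⁴

1.18 × 10⁻⁴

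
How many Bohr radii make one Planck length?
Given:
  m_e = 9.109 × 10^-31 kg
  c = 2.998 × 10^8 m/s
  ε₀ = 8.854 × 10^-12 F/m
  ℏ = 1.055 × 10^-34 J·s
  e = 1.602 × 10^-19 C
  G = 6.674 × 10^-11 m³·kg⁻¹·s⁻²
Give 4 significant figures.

3.051 × 10^-25

Planck length: ℓ_P = √(ℏG/c³) = 1.616 × 10^-35 m
Bohr radius: a₀ = 4πε₀ℏ²/(m_e e²) = 5.297 × 10^-11 m
ratio = 1.616 × 10^-35 / 5.297 × 10^-11 = 3.051 × 10^-25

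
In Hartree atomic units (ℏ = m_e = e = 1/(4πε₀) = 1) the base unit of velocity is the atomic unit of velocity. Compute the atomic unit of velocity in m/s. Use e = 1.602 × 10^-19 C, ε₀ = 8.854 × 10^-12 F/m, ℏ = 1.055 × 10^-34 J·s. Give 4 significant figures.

2.186 × 10^6 m/s

v_au = e²/(4πε₀ℏ)
  = 2.566 × 10^-38 / 1.174 × 10^-44
  = 2.186 × 10^6 m/s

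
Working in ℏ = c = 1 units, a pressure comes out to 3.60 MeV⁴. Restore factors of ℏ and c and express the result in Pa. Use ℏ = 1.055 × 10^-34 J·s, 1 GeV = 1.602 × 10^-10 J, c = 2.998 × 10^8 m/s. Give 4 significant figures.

Pressure is [E]/[L]³ = [E]⁴/(ℏc)³.
1 GeV⁴ → 1/(ℏc)³ × (1 GeV in J)⁴ = 2.082 × 10^37 Pa.
Convert the energy scale: 3.60 MeV⁴ = 3.60 × 10^-12 GeV⁴.
Result: 3.60 × 10^-12 × 2.082 × 10^37 = 7.494 × 10^25 Pa.

7.494 × 10^25 Pa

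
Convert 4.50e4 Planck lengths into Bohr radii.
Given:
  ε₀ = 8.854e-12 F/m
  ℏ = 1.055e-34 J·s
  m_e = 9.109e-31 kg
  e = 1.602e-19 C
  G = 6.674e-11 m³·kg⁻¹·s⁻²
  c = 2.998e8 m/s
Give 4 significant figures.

1.373e-20

Planck length: ℓ_P = √(ℏG/c³) = 1.616e-35 m
Bohr radius: a₀ = 4πε₀ℏ²/(m_e e²) = 5.297e-11 m
4.50e4 × 1.616e-35 / 5.297e-11 = 1.373e-20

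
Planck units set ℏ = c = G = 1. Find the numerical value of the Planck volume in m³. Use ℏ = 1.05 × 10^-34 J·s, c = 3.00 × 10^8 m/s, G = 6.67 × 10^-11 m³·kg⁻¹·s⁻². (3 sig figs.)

4.18 × 10^-105 m³

Dimensional analysis gives V_P = (ℏG/c³)^(3/2).
  = √(1.75 × 10^-209)
  = 4.18 × 10^-105 m³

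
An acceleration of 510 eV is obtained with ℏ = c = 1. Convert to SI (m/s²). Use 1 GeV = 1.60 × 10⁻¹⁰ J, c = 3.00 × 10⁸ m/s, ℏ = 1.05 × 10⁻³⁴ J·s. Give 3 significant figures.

2.33 × 10²⁶ m/s²

Acceleration is [L]/[T]² = c·[E]/ℏ.
1 GeV → c/ℏ × (1 GeV in J) = 4.57 × 10³² m/s².
Convert the energy scale: 510 eV = 5.10 × 10⁻⁷ GeV.
Result: 5.10 × 10⁻⁷ × 4.57 × 10³² = 2.33 × 10²⁶ m/s².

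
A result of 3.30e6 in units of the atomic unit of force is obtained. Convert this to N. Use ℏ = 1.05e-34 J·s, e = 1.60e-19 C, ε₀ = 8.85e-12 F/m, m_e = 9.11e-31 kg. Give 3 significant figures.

One atomic unit of force: F_au = E_h/a₀ = m_e²e⁶/((4πε₀)³ℏ⁴) = 8.33e-8 N.
3.30e6 × 8.33e-8 N = 0.275 N

0.275 N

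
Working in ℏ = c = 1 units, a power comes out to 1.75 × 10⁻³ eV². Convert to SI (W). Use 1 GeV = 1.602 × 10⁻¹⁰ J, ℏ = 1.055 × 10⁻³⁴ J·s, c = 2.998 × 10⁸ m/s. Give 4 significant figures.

Power is [E]/[T] = [E]²/ℏ.
1 GeV² → 1/ℏ × (1 GeV in J)² = 2.433 × 10¹⁴ W.
Convert the energy scale: 1.75 × 10⁻³ eV² = 1.75 × 10⁻²¹ GeV².
Result: 1.75 × 10⁻²¹ × 2.433 × 10¹⁴ = 4.257 × 10⁻⁷ W.

4.257 × 10⁻⁷ W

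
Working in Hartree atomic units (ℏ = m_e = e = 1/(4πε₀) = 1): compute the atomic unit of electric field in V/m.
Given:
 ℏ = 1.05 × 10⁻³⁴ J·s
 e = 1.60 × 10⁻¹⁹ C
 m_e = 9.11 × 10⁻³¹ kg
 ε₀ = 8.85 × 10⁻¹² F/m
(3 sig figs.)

The unique combination of the constants set to 1 with dimensions of electric field is E_au = E_h/(e a₀) = m_e²e⁵/((4πε₀)³ℏ⁴).
E_h = 4.38 × 10⁻¹⁸ J
a₀ = 5.26 × 10⁻¹¹ m
E_h/(e·a₀) = 5.20 × 10¹¹ V/m

5.20 × 10¹¹ V/m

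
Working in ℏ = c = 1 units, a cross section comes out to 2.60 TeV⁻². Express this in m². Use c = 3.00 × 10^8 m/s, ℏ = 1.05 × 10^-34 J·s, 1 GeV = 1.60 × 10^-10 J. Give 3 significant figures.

1.01 × 10^-37 m²

Area is [L]² = [E]⁻²·(ℏc)²; restore (ℏc)².
1 GeV⁻² → (ℏc)² × (1 GeV in J)⁻² = 3.88 × 10^-32 m².
Convert the energy scale: 2.60 TeV⁻² = 2.60 × 10^-6 GeV⁻².
Result: 2.60 × 10^-6 × 3.88 × 10^-32 = 1.01 × 10^-37 m².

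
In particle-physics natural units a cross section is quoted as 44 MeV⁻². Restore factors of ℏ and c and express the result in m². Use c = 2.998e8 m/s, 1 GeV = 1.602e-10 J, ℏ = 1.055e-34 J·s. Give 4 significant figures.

1.715e-24 m²

Area is [L]² = [E]⁻²·(ℏc)²; restore (ℏc)².
1 GeV⁻² → (ℏc)² × (1 GeV in J)⁻² = 3.898e-32 m².
Convert the energy scale: 44 MeV⁻² = 4.40e7 GeV⁻².
Result: 4.40e7 × 3.898e-32 = 1.715e-24 m².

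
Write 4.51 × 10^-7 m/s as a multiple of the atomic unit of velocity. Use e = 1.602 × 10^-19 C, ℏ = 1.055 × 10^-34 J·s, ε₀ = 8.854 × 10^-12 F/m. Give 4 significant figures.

atomic unit of velocity: v_au = e²/(4πε₀ℏ) = 2.186 × 10^6 m/s.
4.51 × 10^-7 / 2.186 × 10^6 = 2.063 × 10^-13

2.063 × 10^-13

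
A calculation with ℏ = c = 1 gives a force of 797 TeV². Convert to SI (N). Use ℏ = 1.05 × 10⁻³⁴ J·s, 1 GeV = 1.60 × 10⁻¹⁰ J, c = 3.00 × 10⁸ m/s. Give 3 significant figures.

6.48 × 10¹⁴ N

Force is [E]/[L] = [E]²/(ℏc); restore (ℏc)⁻¹.
1 GeV² → 1/(ℏc) × (1 GeV in J)² = 8.13 × 10⁵ N.
Convert the energy scale: 797 TeV² = 7.97 × 10⁸ GeV².
Result: 7.97 × 10⁸ × 8.13 × 10⁵ = 6.48 × 10¹⁴ N.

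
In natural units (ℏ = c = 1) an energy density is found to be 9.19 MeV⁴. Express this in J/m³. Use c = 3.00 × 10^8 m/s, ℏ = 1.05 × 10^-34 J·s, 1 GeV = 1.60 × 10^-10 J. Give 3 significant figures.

[E]/[L]³ = [E]⁴/(ℏc)³; restore (ℏc)⁻³.
1 GeV⁴ → 1/(ℏc)³ × (1 GeV in J)⁴ = 2.10 × 10^37 J/m³.
Convert the energy scale: 9.19 MeV⁴ = 9.19 × 10^-12 GeV⁴.
Result: 9.19 × 10^-12 × 2.10 × 10^37 = 1.93 × 10^26 J/m³.

1.93 × 10^26 J/m³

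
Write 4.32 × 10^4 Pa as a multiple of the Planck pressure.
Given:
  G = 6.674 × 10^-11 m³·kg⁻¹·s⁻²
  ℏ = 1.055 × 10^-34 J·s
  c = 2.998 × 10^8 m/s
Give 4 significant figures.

9.326 × 10^-110

Planck pressure: p_P = c⁷/(ℏG²) = 4.632 × 10^113 Pa.
4.32 × 10^4 / 4.632 × 10^113 = 9.326 × 10^-110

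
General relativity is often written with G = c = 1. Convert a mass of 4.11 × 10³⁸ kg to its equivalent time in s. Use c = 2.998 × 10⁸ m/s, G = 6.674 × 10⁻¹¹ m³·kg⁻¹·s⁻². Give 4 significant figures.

1.018 × 10³ s

Mass → time via G/c³.
4.11 × 10³⁸ kg × (G/c³) = 1.018 × 10³ s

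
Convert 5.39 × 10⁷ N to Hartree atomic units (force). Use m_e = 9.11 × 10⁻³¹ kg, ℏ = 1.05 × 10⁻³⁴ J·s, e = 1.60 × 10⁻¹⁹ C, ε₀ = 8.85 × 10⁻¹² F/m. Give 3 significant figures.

atomic unit of force: F_au = E_h/a₀ = m_e²e⁶/((4πε₀)³ℏ⁴) = 8.33 × 10⁻⁸ N.
5.39 × 10⁷ / 8.33 × 10⁻⁸ = 6.47 × 10¹⁴

6.47 × 10¹⁴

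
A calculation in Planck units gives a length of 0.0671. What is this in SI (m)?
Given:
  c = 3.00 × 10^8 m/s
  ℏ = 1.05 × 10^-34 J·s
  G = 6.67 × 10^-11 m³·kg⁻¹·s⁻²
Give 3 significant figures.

1.08 × 10^-36 m

One Planck length: ℓ_P = √(ℏG/c³) = 1.61 × 10^-35 m.
0.0671 × 1.61 × 10^-35 m = 1.08 × 10^-36 m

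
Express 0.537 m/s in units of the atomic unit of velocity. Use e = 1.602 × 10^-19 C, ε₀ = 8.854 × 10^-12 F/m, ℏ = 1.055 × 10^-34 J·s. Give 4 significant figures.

atomic unit of velocity: v_au = e²/(4πε₀ℏ) = 2.186 × 10^6 m/s.
0.537 / 2.186 × 10^6 = 2.456 × 10^-7

2.456 × 10^-7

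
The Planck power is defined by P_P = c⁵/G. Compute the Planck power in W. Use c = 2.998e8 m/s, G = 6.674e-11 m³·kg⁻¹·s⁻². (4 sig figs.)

P_P = c⁵/G
  = 2.422e42 / 6.674e-11
  = 3.629e52 W

3.629e52 W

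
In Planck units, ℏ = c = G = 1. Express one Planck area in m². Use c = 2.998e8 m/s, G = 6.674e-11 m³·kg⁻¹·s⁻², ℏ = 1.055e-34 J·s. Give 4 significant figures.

The unique combination of the constants set to 1 with dimensions of area is A_P = ℏG/c³.
  = 7.041e-45 / 2.695e25
  = 2.613e-70 m²

2.613e-70 m²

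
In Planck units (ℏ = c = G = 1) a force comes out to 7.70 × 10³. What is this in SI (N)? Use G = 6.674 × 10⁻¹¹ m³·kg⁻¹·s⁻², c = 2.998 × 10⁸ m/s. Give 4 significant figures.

One Planck force: F_P = c⁴/G = 1.210 × 10⁴⁴ N.
7.70 × 10³ × 1.210 × 10⁴⁴ N = 9.320 × 10⁴⁷ N

9.320 × 10⁴⁷ N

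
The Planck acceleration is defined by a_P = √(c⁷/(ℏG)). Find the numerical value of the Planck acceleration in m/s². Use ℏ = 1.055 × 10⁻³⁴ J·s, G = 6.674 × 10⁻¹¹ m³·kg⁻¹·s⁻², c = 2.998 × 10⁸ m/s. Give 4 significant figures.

a_P = √(c⁷/(ℏG))
  = √(3.092 × 10¹⁰³)
  = 5.560 × 10⁵¹ m/s²

5.560 × 10⁵¹ m/s²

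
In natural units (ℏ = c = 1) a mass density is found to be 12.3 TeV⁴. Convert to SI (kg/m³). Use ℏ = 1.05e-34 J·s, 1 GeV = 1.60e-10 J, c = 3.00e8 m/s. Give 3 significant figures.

Mass density is [E]/(c²[L]³) = [E]⁴/(ℏ³c⁵).
1 GeV⁴ → 1/(ℏ³c⁵) × (1 GeV in J)⁴ = 2.33e20 kg/m³.
Convert the energy scale: 12.3 TeV⁴ = 1.23e13 GeV⁴.
Result: 1.23e13 × 2.33e20 = 2.87e33 kg/m³.

2.87e33 kg/m³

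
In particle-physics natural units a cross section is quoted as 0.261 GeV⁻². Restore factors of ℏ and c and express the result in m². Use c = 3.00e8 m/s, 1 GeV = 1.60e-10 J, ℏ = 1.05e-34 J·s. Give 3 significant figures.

Area is [L]² = [E]⁻²·(ℏc)²; restore (ℏc)².
1 GeV⁻² → (ℏc)² × (1 GeV in J)⁻² = 3.88e-32 m².
Result: 0.261 × 3.88e-32 = 1.01e-32 m².

1.01e-32 m²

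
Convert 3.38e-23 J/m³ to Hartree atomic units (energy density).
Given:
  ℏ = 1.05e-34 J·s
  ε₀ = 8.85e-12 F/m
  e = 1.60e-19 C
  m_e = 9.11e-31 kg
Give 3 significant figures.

1.12e-36

atomic unit of energy density: u_au = E_h/a₀³ = m_e⁴e¹⁰/((4πε₀)⁵ℏ⁸) = 3.01e13 J/m³.
3.38e-23 / 3.01e13 = 1.12e-36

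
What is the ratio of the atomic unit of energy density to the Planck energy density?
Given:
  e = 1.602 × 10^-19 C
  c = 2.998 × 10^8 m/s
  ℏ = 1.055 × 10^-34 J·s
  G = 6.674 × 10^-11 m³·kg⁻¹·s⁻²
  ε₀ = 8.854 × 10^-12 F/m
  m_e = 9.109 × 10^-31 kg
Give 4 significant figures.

atomic unit of energy density: u_au = E_h/a₀³ = m_e⁴e¹⁰/((4πε₀)⁵ℏ⁸) = 2.929 × 10^13 J/m³
Planck energy density: u_P = c⁷/(ℏG²) = 4.632 × 10^113 J/m³
ratio = 2.929 × 10^13 / 4.632 × 10^113 = 6.323 × 10^-101

6.323 × 10^-101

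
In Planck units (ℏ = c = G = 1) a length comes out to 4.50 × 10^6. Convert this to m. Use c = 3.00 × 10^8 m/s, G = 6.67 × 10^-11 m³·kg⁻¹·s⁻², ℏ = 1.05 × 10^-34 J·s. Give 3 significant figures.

One Planck length: ℓ_P = √(ℏG/c³) = 1.61 × 10^-35 m.
4.50 × 10^6 × 1.61 × 10^-35 m = 7.25 × 10^-29 m

7.25 × 10^-29 m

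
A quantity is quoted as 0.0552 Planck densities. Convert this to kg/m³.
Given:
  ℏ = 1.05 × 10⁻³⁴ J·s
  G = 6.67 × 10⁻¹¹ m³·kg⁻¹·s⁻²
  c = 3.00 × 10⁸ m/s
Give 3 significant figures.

2.87 × 10⁹⁵ kg/m³

One Planck density: ρ_P = c⁵/(ℏG²) = 5.20 × 10⁹⁶ kg/m³.
0.0552 × 5.20 × 10⁹⁶ kg/m³ = 2.87 × 10⁹⁵ kg/m³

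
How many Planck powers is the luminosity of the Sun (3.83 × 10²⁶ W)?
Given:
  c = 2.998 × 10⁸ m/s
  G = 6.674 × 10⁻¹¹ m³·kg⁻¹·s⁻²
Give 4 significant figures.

1.055 × 10⁻²⁶

Planck power: P_P = c⁵/G = 3.629 × 10⁵² W.
3.83 × 10²⁶ / 3.629 × 10⁵² = 1.055 × 10⁻²⁶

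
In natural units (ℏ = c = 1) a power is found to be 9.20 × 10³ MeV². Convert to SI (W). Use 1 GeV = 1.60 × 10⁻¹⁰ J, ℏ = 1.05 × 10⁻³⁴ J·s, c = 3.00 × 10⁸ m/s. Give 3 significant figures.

2.24 × 10¹² W

Power is [E]/[T] = [E]²/ℏ.
1 GeV² → 1/ℏ × (1 GeV in J)² = 2.44 × 10¹⁴ W.
Convert the energy scale: 9.20 × 10³ MeV² = 9.20 × 10⁻³ GeV².
Result: 9.20 × 10⁻³ × 2.44 × 10¹⁴ = 2.24 × 10¹² W.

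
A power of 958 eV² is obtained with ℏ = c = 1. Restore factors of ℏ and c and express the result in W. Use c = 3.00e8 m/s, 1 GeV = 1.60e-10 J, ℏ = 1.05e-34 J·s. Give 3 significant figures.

Power is [E]/[T] = [E]²/ℏ.
1 GeV² → 1/ℏ × (1 GeV in J)² = 2.44e14 W.
Convert the energy scale: 958 eV² = 9.58e-16 GeV².
Result: 9.58e-16 × 2.44e14 = 0.234 W.

0.234 W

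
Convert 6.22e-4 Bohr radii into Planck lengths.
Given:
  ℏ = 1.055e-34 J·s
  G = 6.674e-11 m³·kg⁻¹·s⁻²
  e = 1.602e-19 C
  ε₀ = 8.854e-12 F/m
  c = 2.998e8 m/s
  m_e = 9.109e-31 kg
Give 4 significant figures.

Bohr radius: a₀ = 4πε₀ℏ²/(m_e e²) = 5.297e-11 m
Planck length: ℓ_P = √(ℏG/c³) = 1.616e-35 m
6.22e-4 × 5.297e-11 / 1.616e-35 = 2.038e21

2.038e21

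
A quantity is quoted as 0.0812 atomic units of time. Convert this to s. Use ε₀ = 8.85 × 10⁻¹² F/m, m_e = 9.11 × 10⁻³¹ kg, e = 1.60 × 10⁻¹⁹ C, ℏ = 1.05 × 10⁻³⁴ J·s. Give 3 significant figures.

1.95 × 10⁻¹⁸ s

One atomic unit of time: τ_au = (4πε₀)²ℏ³/(m_e e⁴) = 2.40 × 10⁻¹⁷ s.
0.0812 × 2.40 × 10⁻¹⁷ s = 1.95 × 10⁻¹⁸ s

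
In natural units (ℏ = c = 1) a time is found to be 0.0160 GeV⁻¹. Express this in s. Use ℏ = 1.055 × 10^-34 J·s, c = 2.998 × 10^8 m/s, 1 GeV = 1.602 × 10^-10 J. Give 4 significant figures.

1.054 × 10^-26 s

A time is [E]⁻¹ in ℏ=c=1; restore one factor of ℏ.
1 GeV⁻¹ → ℏ × (1 GeV in J)⁻¹ = 6.586 × 10^-25 s.
Result: 0.0160 × 6.586 × 10^-25 = 1.054 × 10^-26 s.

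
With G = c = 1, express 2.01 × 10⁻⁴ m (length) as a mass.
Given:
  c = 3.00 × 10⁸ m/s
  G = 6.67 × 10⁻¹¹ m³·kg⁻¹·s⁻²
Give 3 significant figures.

2.71 × 10²³ kg

Length → mass via c²/G.
2.01 × 10⁻⁴ m × (c²/G) = 2.71 × 10²³ kg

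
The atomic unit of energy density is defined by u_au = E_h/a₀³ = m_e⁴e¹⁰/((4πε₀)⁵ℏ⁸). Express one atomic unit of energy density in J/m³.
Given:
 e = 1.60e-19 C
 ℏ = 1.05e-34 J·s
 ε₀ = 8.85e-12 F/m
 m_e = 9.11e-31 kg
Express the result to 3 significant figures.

u_au = E_h/a₀³ = m_e⁴e¹⁰/((4πε₀)⁵ℏ⁸)
E_h = 4.38e-18 J
a₀ = 5.26e-11 m
E_h/a₀³ = 3.01e13 J/m³

3.01e13 J/m³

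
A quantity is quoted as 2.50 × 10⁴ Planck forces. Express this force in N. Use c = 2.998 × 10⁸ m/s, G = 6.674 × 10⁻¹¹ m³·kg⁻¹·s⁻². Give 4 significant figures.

One Planck force: F_P = c⁴/G = 1.210 × 10⁴⁴ N.
2.50 × 10⁴ × 1.210 × 10⁴⁴ N = 3.026 × 10⁴⁸ N

3.026 × 10⁴⁸ N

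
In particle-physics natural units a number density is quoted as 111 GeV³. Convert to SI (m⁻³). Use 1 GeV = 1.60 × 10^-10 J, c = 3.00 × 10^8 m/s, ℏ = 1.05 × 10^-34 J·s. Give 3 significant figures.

Number density is [L]⁻³ = [E]³/(ℏc)³.
1 GeV³ → 1/(ℏc)³ × (1 GeV in J)³ = 1.31 × 10^47 m⁻³.
Result: 111 × 1.31 × 10^47 = 1.45 × 10^49 m⁻³.

1.45 × 10^49 m⁻³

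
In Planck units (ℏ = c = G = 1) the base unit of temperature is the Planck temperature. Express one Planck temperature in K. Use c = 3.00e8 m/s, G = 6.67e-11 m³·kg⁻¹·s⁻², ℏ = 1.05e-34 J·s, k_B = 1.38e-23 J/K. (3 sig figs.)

1.42e32 K

T_P = √(ℏc⁵/G) / k_B
  = √(3.83e18) × 7.25e22
  = 1.42e32 K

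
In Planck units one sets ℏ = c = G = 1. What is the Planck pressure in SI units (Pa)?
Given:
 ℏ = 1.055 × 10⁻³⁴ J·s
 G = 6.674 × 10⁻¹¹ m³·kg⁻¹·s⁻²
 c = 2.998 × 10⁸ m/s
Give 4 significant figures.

4.632 × 10¹¹³ Pa

p_P = c⁷/(ℏG²)
  = 2.177 × 10⁵⁹ / 4.699 × 10⁻⁵⁵
  = 4.632 × 10¹¹³ Pa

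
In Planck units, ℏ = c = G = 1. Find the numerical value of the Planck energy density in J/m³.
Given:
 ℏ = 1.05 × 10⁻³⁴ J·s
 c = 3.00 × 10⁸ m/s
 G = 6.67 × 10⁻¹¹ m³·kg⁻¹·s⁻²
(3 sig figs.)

The unique combination of the constants set to 1 with dimensions of energy density is u_P = c⁷/(ℏG²).
  = 2.19 × 10⁵⁹ / 4.67 × 10⁻⁵⁵
  = 4.68 × 10¹¹³ J/m³

4.68 × 10¹¹³ J/m³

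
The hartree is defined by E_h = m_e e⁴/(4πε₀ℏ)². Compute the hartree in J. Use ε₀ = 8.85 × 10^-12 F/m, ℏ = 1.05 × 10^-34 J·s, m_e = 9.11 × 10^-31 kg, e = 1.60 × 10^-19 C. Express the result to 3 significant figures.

E_h = m_e e⁴/(4πε₀ℏ)²
  = 5.97 × 10^-106 / 1.36 × 10^-88
  = 4.38 × 10^-18 J

4.38 × 10^-18 J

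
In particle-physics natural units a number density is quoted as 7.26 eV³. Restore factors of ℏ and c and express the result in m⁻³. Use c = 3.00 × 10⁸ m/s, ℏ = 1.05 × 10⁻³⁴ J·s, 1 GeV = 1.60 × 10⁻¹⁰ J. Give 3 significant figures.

9.51 × 10²⁰ m⁻³

Number density is [L]⁻³ = [E]³/(ℏc)³.
1 GeV³ → 1/(ℏc)³ × (1 GeV in J)³ = 1.31 × 10⁴⁷ m⁻³.
Convert the energy scale: 7.26 eV³ = 7.26 × 10⁻²⁷ GeV³.
Result: 7.26 × 10⁻²⁷ × 1.31 × 10⁴⁷ = 9.51 × 10²⁰ m⁻³.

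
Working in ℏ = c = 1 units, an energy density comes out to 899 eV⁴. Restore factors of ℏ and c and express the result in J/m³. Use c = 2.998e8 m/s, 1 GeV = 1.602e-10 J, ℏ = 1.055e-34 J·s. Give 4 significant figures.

1.871e4 J/m³

[E]/[L]³ = [E]⁴/(ℏc)³; restore (ℏc)⁻³.
1 GeV⁴ → 1/(ℏc)³ × (1 GeV in J)⁴ = 2.082e37 J/m³.
Convert the energy scale: 899 eV⁴ = 8.99e-34 GeV⁴.
Result: 8.99e-34 × 2.082e37 = 1.871e4 J/m³.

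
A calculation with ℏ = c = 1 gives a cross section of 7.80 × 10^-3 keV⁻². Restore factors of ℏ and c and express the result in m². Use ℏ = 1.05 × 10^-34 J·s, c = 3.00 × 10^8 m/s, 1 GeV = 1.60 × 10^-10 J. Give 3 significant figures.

3.02 × 10^-22 m²

Area is [L]² = [E]⁻²·(ℏc)²; restore (ℏc)².
1 GeV⁻² → (ℏc)² × (1 GeV in J)⁻² = 3.88 × 10^-32 m².
Convert the energy scale: 7.80 × 10^-3 keV⁻² = 7.80 × 10^9 GeV⁻².
Result: 7.80 × 10^9 × 3.88 × 10^-32 = 3.02 × 10^-22 m².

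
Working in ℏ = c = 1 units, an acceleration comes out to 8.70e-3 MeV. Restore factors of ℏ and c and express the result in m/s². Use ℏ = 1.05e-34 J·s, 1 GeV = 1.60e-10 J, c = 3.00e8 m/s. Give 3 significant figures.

3.98e27 m/s²

Acceleration is [L]/[T]² = c·[E]/ℏ.
1 GeV → c/ℏ × (1 GeV in J) = 4.57e32 m/s².
Convert the energy scale: 8.70e-3 MeV = 8.70e-6 GeV.
Result: 8.70e-6 × 4.57e32 = 3.98e27 m/s².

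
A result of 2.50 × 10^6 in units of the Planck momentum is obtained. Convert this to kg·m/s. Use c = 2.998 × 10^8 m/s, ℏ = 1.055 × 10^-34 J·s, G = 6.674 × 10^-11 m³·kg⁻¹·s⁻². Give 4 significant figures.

One Planck momentum: p_P = √(ℏc³/G) = 6.527 kg·m/s.
2.50 × 10^6 × 6.527 kg·m/s = 1.632 × 10^7 kg·m/s

1.632 × 10^7 kg·m/s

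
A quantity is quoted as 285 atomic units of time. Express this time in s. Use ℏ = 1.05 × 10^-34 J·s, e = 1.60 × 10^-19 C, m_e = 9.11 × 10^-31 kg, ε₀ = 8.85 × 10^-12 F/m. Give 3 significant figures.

One atomic unit of time: τ_au = (4πε₀)²ℏ³/(m_e e⁴) = 2.40 × 10^-17 s.
285 × 2.40 × 10^-17 s = 6.83 × 10^-15 s

6.83 × 10^-15 s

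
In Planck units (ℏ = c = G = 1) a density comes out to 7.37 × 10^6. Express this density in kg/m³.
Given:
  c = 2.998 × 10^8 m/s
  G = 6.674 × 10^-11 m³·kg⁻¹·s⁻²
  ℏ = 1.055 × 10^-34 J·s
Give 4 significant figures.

3.798 × 10^103 kg/m³

One Planck density: ρ_P = c⁵/(ℏG²) = 5.154 × 10^96 kg/m³.
7.37 × 10^6 × 5.154 × 10^96 kg/m³ = 3.798 × 10^103 kg/m³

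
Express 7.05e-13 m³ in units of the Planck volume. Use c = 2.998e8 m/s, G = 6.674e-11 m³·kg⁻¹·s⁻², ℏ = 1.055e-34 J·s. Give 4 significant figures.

1.669e92

Planck volume: V_P = (ℏG/c³)^(3/2) = 4.224e-105 m³.
7.05e-13 / 4.224e-105 = 1.669e92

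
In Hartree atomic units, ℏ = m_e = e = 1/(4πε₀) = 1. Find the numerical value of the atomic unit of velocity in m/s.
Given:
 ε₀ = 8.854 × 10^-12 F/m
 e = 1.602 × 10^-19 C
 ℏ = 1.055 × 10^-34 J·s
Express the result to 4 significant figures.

Dimensional analysis gives v_au = e²/(4πε₀ℏ).
  = 2.566 × 10^-38 / 1.174 × 10^-44
  = 2.186 × 10^6 m/s

2.186 × 10^6 m/s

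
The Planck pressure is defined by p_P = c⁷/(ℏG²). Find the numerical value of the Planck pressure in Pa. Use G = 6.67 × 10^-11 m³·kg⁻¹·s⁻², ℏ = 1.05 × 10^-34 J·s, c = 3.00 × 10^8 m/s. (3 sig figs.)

4.68 × 10^113 Pa

p_P = c⁷/(ℏG²)
  = 2.19 × 10^59 / 4.67 × 10^-55
  = 4.68 × 10^113 Pa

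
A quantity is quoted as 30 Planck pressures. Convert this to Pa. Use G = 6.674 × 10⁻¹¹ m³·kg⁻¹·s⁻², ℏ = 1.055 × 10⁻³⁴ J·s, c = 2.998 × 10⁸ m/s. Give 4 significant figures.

1.390 × 10¹¹⁵ Pa

One Planck pressure: p_P = c⁷/(ℏG²) = 4.632 × 10¹¹³ Pa.
30 × 4.632 × 10¹¹³ Pa = 1.390 × 10¹¹⁵ Pa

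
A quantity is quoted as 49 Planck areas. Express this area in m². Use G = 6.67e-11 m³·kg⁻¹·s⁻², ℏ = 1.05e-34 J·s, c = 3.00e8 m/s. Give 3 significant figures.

One Planck area: A_P = ℏG/c³ = 2.59e-70 m².
49 × 2.59e-70 m² = 1.27e-68 m²

1.27e-68 m²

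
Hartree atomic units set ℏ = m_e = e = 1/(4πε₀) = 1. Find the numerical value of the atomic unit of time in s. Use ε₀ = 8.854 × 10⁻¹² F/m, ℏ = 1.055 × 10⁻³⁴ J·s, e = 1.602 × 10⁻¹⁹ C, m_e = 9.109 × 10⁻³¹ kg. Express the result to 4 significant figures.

2.423 × 10⁻¹⁷ s

The unique combination of the constants set to 1 with dimensions of time is τ_au = (4πε₀)²ℏ³/(m_e e⁴).
E_h = 4.354 × 10⁻¹⁸ J
ℏ/E_h = 2.423 × 10⁻¹⁷ s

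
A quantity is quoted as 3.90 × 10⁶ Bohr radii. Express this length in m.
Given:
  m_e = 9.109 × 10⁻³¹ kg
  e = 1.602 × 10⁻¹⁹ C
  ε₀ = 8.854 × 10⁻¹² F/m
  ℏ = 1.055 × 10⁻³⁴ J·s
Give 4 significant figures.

One Bohr radius: a₀ = 4πε₀ℏ²/(m_e e²) = 5.297 × 10⁻¹¹ m.
3.90 × 10⁶ × 5.297 × 10⁻¹¹ m = 2.066 × 10⁻⁴ m

2.066 × 10⁻⁴ m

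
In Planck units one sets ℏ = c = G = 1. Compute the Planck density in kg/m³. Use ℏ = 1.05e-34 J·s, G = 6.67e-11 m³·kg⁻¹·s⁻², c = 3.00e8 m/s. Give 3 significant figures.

ρ_P = c⁵/(ℏG²)
  = 2.43e42 / 4.67e-55
  = 5.20e96 kg/m³

5.20e96 kg/m³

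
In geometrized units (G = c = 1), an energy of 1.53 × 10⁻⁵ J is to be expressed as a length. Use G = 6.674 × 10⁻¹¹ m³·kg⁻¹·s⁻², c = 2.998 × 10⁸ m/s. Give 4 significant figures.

Energy → length via G/c⁴.
1.53 × 10⁻⁵ J × (G/c⁴) = 1.264 × 10⁻⁴⁹ m

1.264 × 10⁻⁴⁹ m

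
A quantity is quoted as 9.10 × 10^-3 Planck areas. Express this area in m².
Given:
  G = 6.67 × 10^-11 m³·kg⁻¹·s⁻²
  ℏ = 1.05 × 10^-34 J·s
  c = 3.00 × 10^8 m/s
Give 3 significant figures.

2.36 × 10^-72 m²

One Planck area: A_P = ℏG/c³ = 2.59 × 10^-70 m².
9.10 × 10^-3 × 2.59 × 10^-70 m² = 2.36 × 10^-72 m²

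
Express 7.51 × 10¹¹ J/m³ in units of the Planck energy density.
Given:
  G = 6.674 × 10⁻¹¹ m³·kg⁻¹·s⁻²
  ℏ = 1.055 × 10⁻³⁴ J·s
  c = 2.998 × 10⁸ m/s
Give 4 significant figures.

1.621 × 10⁻¹⁰²

Planck energy density: u_P = c⁷/(ℏG²) = 4.632 × 10¹¹³ J/m³.
7.51 × 10¹¹ / 4.632 × 10¹¹³ = 1.621 × 10⁻¹⁰²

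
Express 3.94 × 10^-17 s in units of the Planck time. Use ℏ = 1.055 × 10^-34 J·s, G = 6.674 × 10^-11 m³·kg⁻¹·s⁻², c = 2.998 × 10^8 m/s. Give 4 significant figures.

Planck time: t_P = √(ℏG/c⁵) = 5.392 × 10^-44 s.
3.94 × 10^-17 / 5.392 × 10^-44 = 7.307 × 10^26

7.307 × 10^26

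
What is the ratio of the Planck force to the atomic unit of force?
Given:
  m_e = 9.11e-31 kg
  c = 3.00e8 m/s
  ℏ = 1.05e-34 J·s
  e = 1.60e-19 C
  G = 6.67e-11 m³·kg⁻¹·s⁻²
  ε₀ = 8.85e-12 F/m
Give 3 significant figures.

1.46e51

Planck force: F_P = c⁴/G = 1.21e44 N
atomic unit of force: F_au = E_h/a₀ = m_e²e⁶/((4πε₀)³ℏ⁴) = 8.33e-8 N
ratio = 1.21e44 / 8.33e-8 = 1.46e51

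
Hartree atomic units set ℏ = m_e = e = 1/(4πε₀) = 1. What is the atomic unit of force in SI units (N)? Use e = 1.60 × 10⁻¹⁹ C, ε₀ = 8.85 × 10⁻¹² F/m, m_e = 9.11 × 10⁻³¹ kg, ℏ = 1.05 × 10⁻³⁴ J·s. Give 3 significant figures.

8.33 × 10⁻⁸ N

From ℏ = m_e = e = 1/(4πε₀) = 1 the force scale is F_au = E_h/a₀ = m_e²e⁶/((4πε₀)³ℏ⁴).
E_h = 4.38 × 10⁻¹⁸ J
a₀ = 5.26 × 10⁻¹¹ m
E_h/a₀ = 8.33 × 10⁻⁸ N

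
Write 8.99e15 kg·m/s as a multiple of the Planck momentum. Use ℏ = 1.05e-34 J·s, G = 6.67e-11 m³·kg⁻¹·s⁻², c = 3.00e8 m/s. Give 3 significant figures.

1.38e15

Planck momentum: p_P = √(ℏc³/G) = 6.52 kg·m/s.
8.99e15 / 6.52 = 1.38e15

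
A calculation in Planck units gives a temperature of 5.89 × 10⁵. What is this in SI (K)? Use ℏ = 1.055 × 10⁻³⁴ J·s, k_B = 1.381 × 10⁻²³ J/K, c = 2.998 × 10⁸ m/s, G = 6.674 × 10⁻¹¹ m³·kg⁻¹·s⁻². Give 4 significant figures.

One Planck temperature: T_P = √(ℏc⁵/G) / k_B = 1.417 × 10³² K.
5.89 × 10⁵ × 1.417 × 10³² K = 8.345 × 10³⁷ K

8.345 × 10³⁷ K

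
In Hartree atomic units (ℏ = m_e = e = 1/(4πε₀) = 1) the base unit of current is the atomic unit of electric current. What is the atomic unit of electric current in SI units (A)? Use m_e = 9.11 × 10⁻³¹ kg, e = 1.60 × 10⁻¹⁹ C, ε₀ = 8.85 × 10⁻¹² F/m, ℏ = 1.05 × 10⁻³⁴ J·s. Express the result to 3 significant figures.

6.67 × 10⁻³ A

I_au = e E_h/ℏ = m_e e⁵/((4πε₀)²ℏ³)
E_h = 4.38 × 10⁻¹⁸ J
e·E_h/ℏ = 6.67 × 10⁻³ A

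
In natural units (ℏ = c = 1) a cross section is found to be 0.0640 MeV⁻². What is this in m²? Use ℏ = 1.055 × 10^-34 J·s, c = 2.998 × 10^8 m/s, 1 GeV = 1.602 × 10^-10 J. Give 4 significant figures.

Area is [L]² = [E]⁻²·(ℏc)²; restore (ℏc)².
1 GeV⁻² → (ℏc)² × (1 GeV in J)⁻² = 3.898 × 10^-32 m².
Convert the energy scale: 0.0640 MeV⁻² = 6.40 × 10^4 GeV⁻².
Result: 6.40 × 10^4 × 3.898 × 10^-32 = 2.495 × 10^-27 m².

2.495 × 10^-27 m²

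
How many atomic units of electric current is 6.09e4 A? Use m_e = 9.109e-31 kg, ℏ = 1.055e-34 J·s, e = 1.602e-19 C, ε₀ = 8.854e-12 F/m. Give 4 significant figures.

9.211e6

atomic unit of electric current: I_au = e E_h/ℏ = m_e e⁵/((4πε₀)²ℏ³) = 6.612e-3 A.
6.09e4 / 6.612e-3 = 9.211e6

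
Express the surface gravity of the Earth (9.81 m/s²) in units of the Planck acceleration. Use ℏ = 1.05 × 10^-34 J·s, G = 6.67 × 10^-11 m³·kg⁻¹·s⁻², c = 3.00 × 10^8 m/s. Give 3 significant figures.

Planck acceleration: a_P = √(c⁷/(ℏG)) = 5.59 × 10^51 m/s².
9.81 / 5.59 × 10^51 = 1.76 × 10^-51

1.76 × 10^-51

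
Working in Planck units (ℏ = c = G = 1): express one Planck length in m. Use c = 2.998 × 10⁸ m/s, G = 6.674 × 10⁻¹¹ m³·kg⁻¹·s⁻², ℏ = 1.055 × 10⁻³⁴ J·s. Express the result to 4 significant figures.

1.616 × 10⁻³⁵ m

From ℏ = c = G = 1 the length scale is ℓ_P = √(ℏG/c³).
  = √(2.613 × 10⁻⁷⁰)
  = 1.616 × 10⁻³⁵ m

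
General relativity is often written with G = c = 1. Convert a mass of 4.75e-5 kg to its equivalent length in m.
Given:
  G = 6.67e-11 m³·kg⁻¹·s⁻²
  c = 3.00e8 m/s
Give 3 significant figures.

3.52e-32 m

In G = c = 1 units mass has dimensions of length; the conversion factor is G/c².
4.75e-5 kg × (G/c²) = 3.52e-32 m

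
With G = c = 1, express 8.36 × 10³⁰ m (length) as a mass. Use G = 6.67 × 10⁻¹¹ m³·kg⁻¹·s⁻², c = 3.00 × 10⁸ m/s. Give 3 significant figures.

1.13 × 10⁵⁸ kg

Length → mass via c²/G.
8.36 × 10³⁰ m × (c²/G) = 1.13 × 10⁵⁸ kg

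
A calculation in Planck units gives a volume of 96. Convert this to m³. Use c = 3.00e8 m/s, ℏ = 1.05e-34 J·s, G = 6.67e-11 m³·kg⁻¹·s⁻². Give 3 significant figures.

4.01e-103 m³

One Planck volume: V_P = (ℏG/c³)^(3/2) = 4.18e-105 m³.
96 × 4.18e-105 m³ = 4.01e-103 m³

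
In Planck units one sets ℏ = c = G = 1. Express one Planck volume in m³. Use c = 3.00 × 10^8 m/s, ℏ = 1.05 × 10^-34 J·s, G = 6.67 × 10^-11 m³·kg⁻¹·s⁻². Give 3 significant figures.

V_P = (ℏG/c³)^(3/2)
  = √(1.75 × 10^-209)
  = 4.18 × 10^-105 m³

4.18 × 10^-105 m³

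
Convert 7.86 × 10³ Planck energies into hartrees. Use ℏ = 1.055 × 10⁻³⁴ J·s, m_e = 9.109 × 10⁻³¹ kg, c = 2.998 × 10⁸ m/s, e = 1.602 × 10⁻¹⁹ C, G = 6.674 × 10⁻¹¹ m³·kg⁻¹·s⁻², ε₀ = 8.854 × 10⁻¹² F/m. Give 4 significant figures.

3.532 × 10³⁰

Planck energy: E_P = √(ℏc⁵/G) = 1.957 × 10⁹ J
hartree: E_h = m_e e⁴/(4πε₀ℏ)² = 4.354 × 10⁻¹⁸ J
7.86 × 10³ × 1.957 × 10⁹ / 4.354 × 10⁻¹⁸ = 3.532 × 10³⁰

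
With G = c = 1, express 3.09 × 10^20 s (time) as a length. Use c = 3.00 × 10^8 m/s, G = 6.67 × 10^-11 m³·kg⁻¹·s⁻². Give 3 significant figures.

Time → length via c.
3.09 × 10^20 s × (c) = 9.27 × 10^28 m

9.27 × 10^28 m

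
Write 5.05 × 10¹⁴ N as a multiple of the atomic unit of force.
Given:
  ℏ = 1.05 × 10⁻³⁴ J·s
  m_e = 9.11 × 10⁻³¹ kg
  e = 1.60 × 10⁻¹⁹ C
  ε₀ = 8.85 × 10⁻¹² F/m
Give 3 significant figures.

6.06 × 10²¹

atomic unit of force: F_au = E_h/a₀ = m_e²e⁶/((4πε₀)³ℏ⁴) = 8.33 × 10⁻⁸ N.
5.05 × 10¹⁴ / 8.33 × 10⁻⁸ = 6.06 × 10²¹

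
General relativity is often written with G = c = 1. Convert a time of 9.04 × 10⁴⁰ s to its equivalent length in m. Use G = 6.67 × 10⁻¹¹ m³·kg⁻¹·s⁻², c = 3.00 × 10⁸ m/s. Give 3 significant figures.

2.71 × 10⁴⁹ m

Time → length via c.
9.04 × 10⁴⁰ s × (c) = 2.71 × 10⁴⁹ m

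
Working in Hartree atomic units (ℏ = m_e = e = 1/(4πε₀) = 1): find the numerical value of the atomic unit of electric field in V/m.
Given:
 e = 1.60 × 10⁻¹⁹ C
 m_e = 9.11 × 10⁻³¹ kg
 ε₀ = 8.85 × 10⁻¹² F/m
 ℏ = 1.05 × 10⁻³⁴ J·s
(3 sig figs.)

5.20 × 10¹¹ V/m

Dimensional analysis gives E_au = E_h/(e a₀) = m_e²e⁵/((4πε₀)³ℏ⁴).
E_h = 4.38 × 10⁻¹⁸ J
a₀ = 5.26 × 10⁻¹¹ m
E_h/(e·a₀) = 5.20 × 10¹¹ V/m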